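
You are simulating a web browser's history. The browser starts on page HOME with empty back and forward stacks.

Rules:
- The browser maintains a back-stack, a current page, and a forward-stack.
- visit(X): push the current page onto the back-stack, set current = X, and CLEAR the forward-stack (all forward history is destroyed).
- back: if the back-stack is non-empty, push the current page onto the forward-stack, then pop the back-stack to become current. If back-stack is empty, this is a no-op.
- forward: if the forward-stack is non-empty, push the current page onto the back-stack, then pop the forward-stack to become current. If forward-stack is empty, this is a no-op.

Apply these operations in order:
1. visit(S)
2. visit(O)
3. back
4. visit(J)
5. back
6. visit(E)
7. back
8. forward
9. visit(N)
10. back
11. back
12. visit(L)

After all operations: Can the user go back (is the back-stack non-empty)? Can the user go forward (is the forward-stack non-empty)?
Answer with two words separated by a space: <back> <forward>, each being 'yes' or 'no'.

Answer: yes no

Derivation:
After 1 (visit(S)): cur=S back=1 fwd=0
After 2 (visit(O)): cur=O back=2 fwd=0
After 3 (back): cur=S back=1 fwd=1
After 4 (visit(J)): cur=J back=2 fwd=0
After 5 (back): cur=S back=1 fwd=1
After 6 (visit(E)): cur=E back=2 fwd=0
After 7 (back): cur=S back=1 fwd=1
After 8 (forward): cur=E back=2 fwd=0
After 9 (visit(N)): cur=N back=3 fwd=0
After 10 (back): cur=E back=2 fwd=1
After 11 (back): cur=S back=1 fwd=2
After 12 (visit(L)): cur=L back=2 fwd=0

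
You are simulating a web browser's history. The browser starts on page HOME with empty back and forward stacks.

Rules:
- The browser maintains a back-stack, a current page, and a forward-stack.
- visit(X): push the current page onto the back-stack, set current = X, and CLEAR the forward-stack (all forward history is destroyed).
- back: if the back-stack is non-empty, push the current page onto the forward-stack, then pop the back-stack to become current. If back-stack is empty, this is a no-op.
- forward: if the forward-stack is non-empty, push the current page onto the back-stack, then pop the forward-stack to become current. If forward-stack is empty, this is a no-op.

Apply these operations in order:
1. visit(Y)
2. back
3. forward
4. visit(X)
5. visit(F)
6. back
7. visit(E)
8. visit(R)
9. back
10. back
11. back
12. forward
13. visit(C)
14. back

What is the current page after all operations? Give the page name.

After 1 (visit(Y)): cur=Y back=1 fwd=0
After 2 (back): cur=HOME back=0 fwd=1
After 3 (forward): cur=Y back=1 fwd=0
After 4 (visit(X)): cur=X back=2 fwd=0
After 5 (visit(F)): cur=F back=3 fwd=0
After 6 (back): cur=X back=2 fwd=1
After 7 (visit(E)): cur=E back=3 fwd=0
After 8 (visit(R)): cur=R back=4 fwd=0
After 9 (back): cur=E back=3 fwd=1
After 10 (back): cur=X back=2 fwd=2
After 11 (back): cur=Y back=1 fwd=3
After 12 (forward): cur=X back=2 fwd=2
After 13 (visit(C)): cur=C back=3 fwd=0
After 14 (back): cur=X back=2 fwd=1

Answer: X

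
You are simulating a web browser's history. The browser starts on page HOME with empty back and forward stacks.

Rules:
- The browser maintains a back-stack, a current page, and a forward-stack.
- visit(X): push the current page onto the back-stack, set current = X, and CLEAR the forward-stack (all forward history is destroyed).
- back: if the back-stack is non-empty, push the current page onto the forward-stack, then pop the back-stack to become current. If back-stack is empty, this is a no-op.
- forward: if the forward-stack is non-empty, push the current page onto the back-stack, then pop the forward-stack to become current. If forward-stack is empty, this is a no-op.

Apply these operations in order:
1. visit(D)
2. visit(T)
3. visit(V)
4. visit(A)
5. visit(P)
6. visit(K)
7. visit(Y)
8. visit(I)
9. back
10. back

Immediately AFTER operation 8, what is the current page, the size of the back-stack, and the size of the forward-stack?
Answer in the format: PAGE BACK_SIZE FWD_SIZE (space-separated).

After 1 (visit(D)): cur=D back=1 fwd=0
After 2 (visit(T)): cur=T back=2 fwd=0
After 3 (visit(V)): cur=V back=3 fwd=0
After 4 (visit(A)): cur=A back=4 fwd=0
After 5 (visit(P)): cur=P back=5 fwd=0
After 6 (visit(K)): cur=K back=6 fwd=0
After 7 (visit(Y)): cur=Y back=7 fwd=0
After 8 (visit(I)): cur=I back=8 fwd=0

I 8 0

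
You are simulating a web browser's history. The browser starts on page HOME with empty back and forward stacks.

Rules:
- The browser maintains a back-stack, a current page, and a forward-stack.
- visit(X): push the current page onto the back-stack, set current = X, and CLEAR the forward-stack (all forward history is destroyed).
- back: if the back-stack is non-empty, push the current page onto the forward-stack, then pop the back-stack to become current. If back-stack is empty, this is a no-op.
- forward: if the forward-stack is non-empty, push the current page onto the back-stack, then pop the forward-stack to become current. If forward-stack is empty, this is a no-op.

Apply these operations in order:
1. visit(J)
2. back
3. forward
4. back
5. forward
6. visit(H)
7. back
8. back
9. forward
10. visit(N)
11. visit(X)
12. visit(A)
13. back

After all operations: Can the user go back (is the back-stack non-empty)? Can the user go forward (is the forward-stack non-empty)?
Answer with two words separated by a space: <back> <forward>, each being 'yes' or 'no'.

Answer: yes yes

Derivation:
After 1 (visit(J)): cur=J back=1 fwd=0
After 2 (back): cur=HOME back=0 fwd=1
After 3 (forward): cur=J back=1 fwd=0
After 4 (back): cur=HOME back=0 fwd=1
After 5 (forward): cur=J back=1 fwd=0
After 6 (visit(H)): cur=H back=2 fwd=0
After 7 (back): cur=J back=1 fwd=1
After 8 (back): cur=HOME back=0 fwd=2
After 9 (forward): cur=J back=1 fwd=1
After 10 (visit(N)): cur=N back=2 fwd=0
After 11 (visit(X)): cur=X back=3 fwd=0
After 12 (visit(A)): cur=A back=4 fwd=0
After 13 (back): cur=X back=3 fwd=1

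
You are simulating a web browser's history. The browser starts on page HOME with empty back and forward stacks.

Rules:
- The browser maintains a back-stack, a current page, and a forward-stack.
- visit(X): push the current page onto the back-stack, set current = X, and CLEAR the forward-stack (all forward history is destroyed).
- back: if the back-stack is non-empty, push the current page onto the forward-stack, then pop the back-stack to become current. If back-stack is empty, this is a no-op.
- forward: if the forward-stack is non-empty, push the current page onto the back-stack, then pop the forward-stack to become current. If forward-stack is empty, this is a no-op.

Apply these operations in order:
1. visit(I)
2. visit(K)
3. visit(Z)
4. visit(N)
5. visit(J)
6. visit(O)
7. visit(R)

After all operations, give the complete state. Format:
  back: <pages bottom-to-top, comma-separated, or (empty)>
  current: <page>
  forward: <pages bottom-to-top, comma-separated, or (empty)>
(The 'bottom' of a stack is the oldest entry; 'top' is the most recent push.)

Answer: back: HOME,I,K,Z,N,J,O
current: R
forward: (empty)

Derivation:
After 1 (visit(I)): cur=I back=1 fwd=0
After 2 (visit(K)): cur=K back=2 fwd=0
After 3 (visit(Z)): cur=Z back=3 fwd=0
After 4 (visit(N)): cur=N back=4 fwd=0
After 5 (visit(J)): cur=J back=5 fwd=0
After 6 (visit(O)): cur=O back=6 fwd=0
After 7 (visit(R)): cur=R back=7 fwd=0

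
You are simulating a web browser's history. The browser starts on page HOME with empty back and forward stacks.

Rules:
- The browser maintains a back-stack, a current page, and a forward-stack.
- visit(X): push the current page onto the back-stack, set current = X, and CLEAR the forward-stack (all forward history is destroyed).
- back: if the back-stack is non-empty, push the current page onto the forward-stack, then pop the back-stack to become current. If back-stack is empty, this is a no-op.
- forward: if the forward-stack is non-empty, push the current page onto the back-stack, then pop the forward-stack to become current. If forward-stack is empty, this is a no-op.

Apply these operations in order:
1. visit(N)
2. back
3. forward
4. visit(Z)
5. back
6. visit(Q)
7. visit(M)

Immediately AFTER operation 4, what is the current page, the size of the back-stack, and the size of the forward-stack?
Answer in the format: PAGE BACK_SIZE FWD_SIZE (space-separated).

After 1 (visit(N)): cur=N back=1 fwd=0
After 2 (back): cur=HOME back=0 fwd=1
After 3 (forward): cur=N back=1 fwd=0
After 4 (visit(Z)): cur=Z back=2 fwd=0

Z 2 0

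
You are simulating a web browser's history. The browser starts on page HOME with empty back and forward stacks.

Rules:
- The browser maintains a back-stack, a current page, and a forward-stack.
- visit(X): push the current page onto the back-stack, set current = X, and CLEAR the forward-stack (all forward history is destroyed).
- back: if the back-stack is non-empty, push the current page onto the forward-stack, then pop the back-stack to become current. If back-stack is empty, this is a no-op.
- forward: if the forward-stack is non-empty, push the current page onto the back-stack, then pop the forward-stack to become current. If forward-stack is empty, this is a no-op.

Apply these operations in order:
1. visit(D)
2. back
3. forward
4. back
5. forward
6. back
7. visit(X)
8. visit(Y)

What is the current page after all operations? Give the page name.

After 1 (visit(D)): cur=D back=1 fwd=0
After 2 (back): cur=HOME back=0 fwd=1
After 3 (forward): cur=D back=1 fwd=0
After 4 (back): cur=HOME back=0 fwd=1
After 5 (forward): cur=D back=1 fwd=0
After 6 (back): cur=HOME back=0 fwd=1
After 7 (visit(X)): cur=X back=1 fwd=0
After 8 (visit(Y)): cur=Y back=2 fwd=0

Answer: Y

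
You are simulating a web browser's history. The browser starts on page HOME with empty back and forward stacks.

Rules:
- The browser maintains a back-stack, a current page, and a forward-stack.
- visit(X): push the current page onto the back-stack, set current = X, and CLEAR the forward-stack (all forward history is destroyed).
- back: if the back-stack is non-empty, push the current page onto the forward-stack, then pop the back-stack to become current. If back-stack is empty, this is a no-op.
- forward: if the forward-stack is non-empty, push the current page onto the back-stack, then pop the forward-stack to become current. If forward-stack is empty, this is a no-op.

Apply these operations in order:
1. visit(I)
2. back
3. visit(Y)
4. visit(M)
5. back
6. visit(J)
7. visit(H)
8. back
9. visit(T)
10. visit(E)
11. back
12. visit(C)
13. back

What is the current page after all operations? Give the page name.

After 1 (visit(I)): cur=I back=1 fwd=0
After 2 (back): cur=HOME back=0 fwd=1
After 3 (visit(Y)): cur=Y back=1 fwd=0
After 4 (visit(M)): cur=M back=2 fwd=0
After 5 (back): cur=Y back=1 fwd=1
After 6 (visit(J)): cur=J back=2 fwd=0
After 7 (visit(H)): cur=H back=3 fwd=0
After 8 (back): cur=J back=2 fwd=1
After 9 (visit(T)): cur=T back=3 fwd=0
After 10 (visit(E)): cur=E back=4 fwd=0
After 11 (back): cur=T back=3 fwd=1
After 12 (visit(C)): cur=C back=4 fwd=0
After 13 (back): cur=T back=3 fwd=1

Answer: T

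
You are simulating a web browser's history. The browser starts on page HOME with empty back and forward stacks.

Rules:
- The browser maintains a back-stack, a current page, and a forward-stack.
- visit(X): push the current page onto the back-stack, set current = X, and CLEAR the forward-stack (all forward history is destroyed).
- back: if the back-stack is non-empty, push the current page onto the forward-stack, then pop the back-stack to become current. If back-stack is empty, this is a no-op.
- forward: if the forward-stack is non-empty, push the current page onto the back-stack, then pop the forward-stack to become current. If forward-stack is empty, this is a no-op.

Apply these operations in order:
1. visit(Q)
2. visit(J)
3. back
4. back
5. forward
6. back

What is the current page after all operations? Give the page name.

After 1 (visit(Q)): cur=Q back=1 fwd=0
After 2 (visit(J)): cur=J back=2 fwd=0
After 3 (back): cur=Q back=1 fwd=1
After 4 (back): cur=HOME back=0 fwd=2
After 5 (forward): cur=Q back=1 fwd=1
After 6 (back): cur=HOME back=0 fwd=2

Answer: HOME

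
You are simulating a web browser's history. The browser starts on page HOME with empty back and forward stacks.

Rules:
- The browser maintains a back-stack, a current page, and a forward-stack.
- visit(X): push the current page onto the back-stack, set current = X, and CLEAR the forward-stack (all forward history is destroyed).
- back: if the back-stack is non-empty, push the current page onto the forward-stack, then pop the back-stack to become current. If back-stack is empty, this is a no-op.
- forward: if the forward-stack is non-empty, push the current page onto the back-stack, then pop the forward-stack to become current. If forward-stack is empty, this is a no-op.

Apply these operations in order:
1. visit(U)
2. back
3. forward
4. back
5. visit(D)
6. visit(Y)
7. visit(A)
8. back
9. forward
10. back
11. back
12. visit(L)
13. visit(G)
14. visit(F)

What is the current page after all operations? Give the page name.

After 1 (visit(U)): cur=U back=1 fwd=0
After 2 (back): cur=HOME back=0 fwd=1
After 3 (forward): cur=U back=1 fwd=0
After 4 (back): cur=HOME back=0 fwd=1
After 5 (visit(D)): cur=D back=1 fwd=0
After 6 (visit(Y)): cur=Y back=2 fwd=0
After 7 (visit(A)): cur=A back=3 fwd=0
After 8 (back): cur=Y back=2 fwd=1
After 9 (forward): cur=A back=3 fwd=0
After 10 (back): cur=Y back=2 fwd=1
After 11 (back): cur=D back=1 fwd=2
After 12 (visit(L)): cur=L back=2 fwd=0
After 13 (visit(G)): cur=G back=3 fwd=0
After 14 (visit(F)): cur=F back=4 fwd=0

Answer: F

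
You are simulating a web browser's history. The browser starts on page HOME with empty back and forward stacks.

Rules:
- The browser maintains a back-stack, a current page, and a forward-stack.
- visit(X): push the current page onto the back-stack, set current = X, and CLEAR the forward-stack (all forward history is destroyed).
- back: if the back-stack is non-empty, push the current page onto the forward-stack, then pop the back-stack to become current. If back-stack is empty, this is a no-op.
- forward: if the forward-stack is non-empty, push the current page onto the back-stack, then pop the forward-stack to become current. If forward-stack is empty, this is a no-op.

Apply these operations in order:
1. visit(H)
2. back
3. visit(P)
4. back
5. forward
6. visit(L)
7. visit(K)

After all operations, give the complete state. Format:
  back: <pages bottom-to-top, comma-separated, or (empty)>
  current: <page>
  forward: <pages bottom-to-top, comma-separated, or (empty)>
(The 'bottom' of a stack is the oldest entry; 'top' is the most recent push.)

After 1 (visit(H)): cur=H back=1 fwd=0
After 2 (back): cur=HOME back=0 fwd=1
After 3 (visit(P)): cur=P back=1 fwd=0
After 4 (back): cur=HOME back=0 fwd=1
After 5 (forward): cur=P back=1 fwd=0
After 6 (visit(L)): cur=L back=2 fwd=0
After 7 (visit(K)): cur=K back=3 fwd=0

Answer: back: HOME,P,L
current: K
forward: (empty)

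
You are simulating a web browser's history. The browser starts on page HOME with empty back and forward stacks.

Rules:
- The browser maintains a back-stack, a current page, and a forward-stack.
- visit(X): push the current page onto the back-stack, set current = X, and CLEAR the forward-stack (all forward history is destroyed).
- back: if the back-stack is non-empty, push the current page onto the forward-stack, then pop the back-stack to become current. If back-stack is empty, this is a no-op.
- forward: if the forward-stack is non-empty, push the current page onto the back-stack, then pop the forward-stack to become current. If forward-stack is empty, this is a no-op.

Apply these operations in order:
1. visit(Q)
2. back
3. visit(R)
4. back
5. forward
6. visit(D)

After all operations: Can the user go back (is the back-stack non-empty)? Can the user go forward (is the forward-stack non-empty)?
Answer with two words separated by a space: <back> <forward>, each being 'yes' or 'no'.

After 1 (visit(Q)): cur=Q back=1 fwd=0
After 2 (back): cur=HOME back=0 fwd=1
After 3 (visit(R)): cur=R back=1 fwd=0
After 4 (back): cur=HOME back=0 fwd=1
After 5 (forward): cur=R back=1 fwd=0
After 6 (visit(D)): cur=D back=2 fwd=0

Answer: yes no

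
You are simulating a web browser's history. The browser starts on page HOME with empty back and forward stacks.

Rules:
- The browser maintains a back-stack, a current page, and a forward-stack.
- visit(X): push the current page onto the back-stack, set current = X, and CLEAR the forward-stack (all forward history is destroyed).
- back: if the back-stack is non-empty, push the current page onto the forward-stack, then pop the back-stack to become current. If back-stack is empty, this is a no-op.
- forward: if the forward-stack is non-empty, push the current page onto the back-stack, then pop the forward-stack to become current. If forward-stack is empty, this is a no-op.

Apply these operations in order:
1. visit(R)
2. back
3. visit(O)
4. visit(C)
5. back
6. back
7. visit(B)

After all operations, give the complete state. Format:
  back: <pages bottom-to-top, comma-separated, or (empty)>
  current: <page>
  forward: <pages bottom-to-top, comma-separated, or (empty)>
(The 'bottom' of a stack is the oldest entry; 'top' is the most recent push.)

Answer: back: HOME
current: B
forward: (empty)

Derivation:
After 1 (visit(R)): cur=R back=1 fwd=0
After 2 (back): cur=HOME back=0 fwd=1
After 3 (visit(O)): cur=O back=1 fwd=0
After 4 (visit(C)): cur=C back=2 fwd=0
After 5 (back): cur=O back=1 fwd=1
After 6 (back): cur=HOME back=0 fwd=2
After 7 (visit(B)): cur=B back=1 fwd=0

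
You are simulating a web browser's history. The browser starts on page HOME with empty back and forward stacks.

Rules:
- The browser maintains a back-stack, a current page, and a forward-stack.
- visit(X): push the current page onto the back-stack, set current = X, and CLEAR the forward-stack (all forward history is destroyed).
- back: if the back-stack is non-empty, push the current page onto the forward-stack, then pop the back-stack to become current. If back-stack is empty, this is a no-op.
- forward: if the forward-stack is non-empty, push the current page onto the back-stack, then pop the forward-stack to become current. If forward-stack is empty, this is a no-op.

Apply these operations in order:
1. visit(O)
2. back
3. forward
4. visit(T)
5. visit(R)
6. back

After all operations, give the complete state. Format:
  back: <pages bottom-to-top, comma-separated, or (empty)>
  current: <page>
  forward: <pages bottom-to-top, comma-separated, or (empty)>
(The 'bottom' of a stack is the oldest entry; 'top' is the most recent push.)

After 1 (visit(O)): cur=O back=1 fwd=0
After 2 (back): cur=HOME back=0 fwd=1
After 3 (forward): cur=O back=1 fwd=0
After 4 (visit(T)): cur=T back=2 fwd=0
After 5 (visit(R)): cur=R back=3 fwd=0
After 6 (back): cur=T back=2 fwd=1

Answer: back: HOME,O
current: T
forward: R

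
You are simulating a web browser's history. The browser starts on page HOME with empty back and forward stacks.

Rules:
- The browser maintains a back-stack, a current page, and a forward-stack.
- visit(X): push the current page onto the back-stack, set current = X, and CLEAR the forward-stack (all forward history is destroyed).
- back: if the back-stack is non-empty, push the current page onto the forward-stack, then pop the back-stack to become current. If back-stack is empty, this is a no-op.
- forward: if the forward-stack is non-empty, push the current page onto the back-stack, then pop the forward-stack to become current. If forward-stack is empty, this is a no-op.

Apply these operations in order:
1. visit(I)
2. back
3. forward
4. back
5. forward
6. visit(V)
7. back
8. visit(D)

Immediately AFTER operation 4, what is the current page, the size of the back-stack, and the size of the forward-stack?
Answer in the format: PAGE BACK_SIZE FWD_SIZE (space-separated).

After 1 (visit(I)): cur=I back=1 fwd=0
After 2 (back): cur=HOME back=0 fwd=1
After 3 (forward): cur=I back=1 fwd=0
After 4 (back): cur=HOME back=0 fwd=1

HOME 0 1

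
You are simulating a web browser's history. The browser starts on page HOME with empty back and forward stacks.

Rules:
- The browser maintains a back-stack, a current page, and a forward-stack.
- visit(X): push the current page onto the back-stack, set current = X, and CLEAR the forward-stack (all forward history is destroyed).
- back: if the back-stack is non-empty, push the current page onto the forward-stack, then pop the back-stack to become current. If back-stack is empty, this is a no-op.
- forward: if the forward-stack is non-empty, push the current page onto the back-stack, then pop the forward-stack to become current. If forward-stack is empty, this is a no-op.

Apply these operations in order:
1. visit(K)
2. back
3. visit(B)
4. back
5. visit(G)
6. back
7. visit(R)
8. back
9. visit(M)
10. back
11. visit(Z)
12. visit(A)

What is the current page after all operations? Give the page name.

After 1 (visit(K)): cur=K back=1 fwd=0
After 2 (back): cur=HOME back=0 fwd=1
After 3 (visit(B)): cur=B back=1 fwd=0
After 4 (back): cur=HOME back=0 fwd=1
After 5 (visit(G)): cur=G back=1 fwd=0
After 6 (back): cur=HOME back=0 fwd=1
After 7 (visit(R)): cur=R back=1 fwd=0
After 8 (back): cur=HOME back=0 fwd=1
After 9 (visit(M)): cur=M back=1 fwd=0
After 10 (back): cur=HOME back=0 fwd=1
After 11 (visit(Z)): cur=Z back=1 fwd=0
After 12 (visit(A)): cur=A back=2 fwd=0

Answer: A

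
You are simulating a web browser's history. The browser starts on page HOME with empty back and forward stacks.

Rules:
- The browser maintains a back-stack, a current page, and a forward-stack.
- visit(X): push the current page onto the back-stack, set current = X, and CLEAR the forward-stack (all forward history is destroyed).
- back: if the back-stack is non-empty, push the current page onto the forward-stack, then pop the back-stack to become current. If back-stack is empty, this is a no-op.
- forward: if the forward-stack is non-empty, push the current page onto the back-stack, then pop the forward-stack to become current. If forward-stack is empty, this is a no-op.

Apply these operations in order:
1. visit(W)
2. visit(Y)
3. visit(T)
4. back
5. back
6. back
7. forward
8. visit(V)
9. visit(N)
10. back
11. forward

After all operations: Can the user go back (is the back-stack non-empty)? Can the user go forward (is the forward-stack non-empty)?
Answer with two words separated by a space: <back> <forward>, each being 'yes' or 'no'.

Answer: yes no

Derivation:
After 1 (visit(W)): cur=W back=1 fwd=0
After 2 (visit(Y)): cur=Y back=2 fwd=0
After 3 (visit(T)): cur=T back=3 fwd=0
After 4 (back): cur=Y back=2 fwd=1
After 5 (back): cur=W back=1 fwd=2
After 6 (back): cur=HOME back=0 fwd=3
After 7 (forward): cur=W back=1 fwd=2
After 8 (visit(V)): cur=V back=2 fwd=0
After 9 (visit(N)): cur=N back=3 fwd=0
After 10 (back): cur=V back=2 fwd=1
After 11 (forward): cur=N back=3 fwd=0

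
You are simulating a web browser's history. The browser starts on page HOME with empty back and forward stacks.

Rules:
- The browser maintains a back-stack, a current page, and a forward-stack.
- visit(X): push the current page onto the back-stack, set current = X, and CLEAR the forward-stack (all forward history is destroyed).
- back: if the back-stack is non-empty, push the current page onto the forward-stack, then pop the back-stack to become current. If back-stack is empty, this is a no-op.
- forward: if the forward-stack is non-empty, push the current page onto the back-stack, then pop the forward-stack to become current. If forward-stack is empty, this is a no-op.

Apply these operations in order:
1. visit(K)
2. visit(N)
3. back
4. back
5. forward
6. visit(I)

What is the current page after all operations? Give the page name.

Answer: I

Derivation:
After 1 (visit(K)): cur=K back=1 fwd=0
After 2 (visit(N)): cur=N back=2 fwd=0
After 3 (back): cur=K back=1 fwd=1
After 4 (back): cur=HOME back=0 fwd=2
After 5 (forward): cur=K back=1 fwd=1
After 6 (visit(I)): cur=I back=2 fwd=0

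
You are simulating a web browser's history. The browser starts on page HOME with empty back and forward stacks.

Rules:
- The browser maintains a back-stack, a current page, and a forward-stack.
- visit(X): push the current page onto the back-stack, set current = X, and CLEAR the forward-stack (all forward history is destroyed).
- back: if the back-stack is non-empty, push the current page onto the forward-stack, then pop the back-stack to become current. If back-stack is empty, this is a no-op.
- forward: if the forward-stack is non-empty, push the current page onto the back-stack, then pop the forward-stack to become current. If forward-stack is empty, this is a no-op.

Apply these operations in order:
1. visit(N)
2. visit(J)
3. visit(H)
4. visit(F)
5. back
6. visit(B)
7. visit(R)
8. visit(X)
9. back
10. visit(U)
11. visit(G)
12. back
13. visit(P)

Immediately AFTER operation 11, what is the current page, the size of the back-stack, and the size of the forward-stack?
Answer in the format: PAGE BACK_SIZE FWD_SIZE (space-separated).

After 1 (visit(N)): cur=N back=1 fwd=0
After 2 (visit(J)): cur=J back=2 fwd=0
After 3 (visit(H)): cur=H back=3 fwd=0
After 4 (visit(F)): cur=F back=4 fwd=0
After 5 (back): cur=H back=3 fwd=1
After 6 (visit(B)): cur=B back=4 fwd=0
After 7 (visit(R)): cur=R back=5 fwd=0
After 8 (visit(X)): cur=X back=6 fwd=0
After 9 (back): cur=R back=5 fwd=1
After 10 (visit(U)): cur=U back=6 fwd=0
After 11 (visit(G)): cur=G back=7 fwd=0

G 7 0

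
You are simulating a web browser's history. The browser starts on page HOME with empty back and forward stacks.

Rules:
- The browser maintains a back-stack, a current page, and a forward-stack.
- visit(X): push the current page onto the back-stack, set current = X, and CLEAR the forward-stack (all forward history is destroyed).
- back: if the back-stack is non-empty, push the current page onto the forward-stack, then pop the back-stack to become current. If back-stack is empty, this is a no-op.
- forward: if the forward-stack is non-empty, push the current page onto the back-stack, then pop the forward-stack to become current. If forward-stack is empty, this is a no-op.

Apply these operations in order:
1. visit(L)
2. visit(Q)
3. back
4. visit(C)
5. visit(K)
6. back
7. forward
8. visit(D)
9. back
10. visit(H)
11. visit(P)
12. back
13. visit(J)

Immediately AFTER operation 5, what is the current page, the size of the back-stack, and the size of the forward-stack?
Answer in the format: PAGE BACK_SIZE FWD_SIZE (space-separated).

After 1 (visit(L)): cur=L back=1 fwd=0
After 2 (visit(Q)): cur=Q back=2 fwd=0
After 3 (back): cur=L back=1 fwd=1
After 4 (visit(C)): cur=C back=2 fwd=0
After 5 (visit(K)): cur=K back=3 fwd=0

K 3 0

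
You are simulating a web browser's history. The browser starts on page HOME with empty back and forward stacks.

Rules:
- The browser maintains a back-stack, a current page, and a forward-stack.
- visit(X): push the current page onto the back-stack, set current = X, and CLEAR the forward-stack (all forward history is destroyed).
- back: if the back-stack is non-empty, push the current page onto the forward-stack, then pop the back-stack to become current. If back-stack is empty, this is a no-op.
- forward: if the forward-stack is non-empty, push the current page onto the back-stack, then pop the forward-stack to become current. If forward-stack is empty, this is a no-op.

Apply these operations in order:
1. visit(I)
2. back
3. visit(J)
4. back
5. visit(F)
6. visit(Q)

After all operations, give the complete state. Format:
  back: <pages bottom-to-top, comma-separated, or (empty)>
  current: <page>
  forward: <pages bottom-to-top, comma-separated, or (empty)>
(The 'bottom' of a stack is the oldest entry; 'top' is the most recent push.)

After 1 (visit(I)): cur=I back=1 fwd=0
After 2 (back): cur=HOME back=0 fwd=1
After 3 (visit(J)): cur=J back=1 fwd=0
After 4 (back): cur=HOME back=0 fwd=1
After 5 (visit(F)): cur=F back=1 fwd=0
After 6 (visit(Q)): cur=Q back=2 fwd=0

Answer: back: HOME,F
current: Q
forward: (empty)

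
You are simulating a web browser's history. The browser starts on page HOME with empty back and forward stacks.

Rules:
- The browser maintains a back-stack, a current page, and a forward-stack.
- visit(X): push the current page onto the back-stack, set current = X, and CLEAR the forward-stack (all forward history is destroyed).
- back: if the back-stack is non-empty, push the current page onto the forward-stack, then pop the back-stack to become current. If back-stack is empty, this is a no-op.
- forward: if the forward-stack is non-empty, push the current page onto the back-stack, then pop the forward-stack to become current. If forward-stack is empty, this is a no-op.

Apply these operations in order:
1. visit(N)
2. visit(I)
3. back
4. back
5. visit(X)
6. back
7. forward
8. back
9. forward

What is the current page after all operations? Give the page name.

Answer: X

Derivation:
After 1 (visit(N)): cur=N back=1 fwd=0
After 2 (visit(I)): cur=I back=2 fwd=0
After 3 (back): cur=N back=1 fwd=1
After 4 (back): cur=HOME back=0 fwd=2
After 5 (visit(X)): cur=X back=1 fwd=0
After 6 (back): cur=HOME back=0 fwd=1
After 7 (forward): cur=X back=1 fwd=0
After 8 (back): cur=HOME back=0 fwd=1
After 9 (forward): cur=X back=1 fwd=0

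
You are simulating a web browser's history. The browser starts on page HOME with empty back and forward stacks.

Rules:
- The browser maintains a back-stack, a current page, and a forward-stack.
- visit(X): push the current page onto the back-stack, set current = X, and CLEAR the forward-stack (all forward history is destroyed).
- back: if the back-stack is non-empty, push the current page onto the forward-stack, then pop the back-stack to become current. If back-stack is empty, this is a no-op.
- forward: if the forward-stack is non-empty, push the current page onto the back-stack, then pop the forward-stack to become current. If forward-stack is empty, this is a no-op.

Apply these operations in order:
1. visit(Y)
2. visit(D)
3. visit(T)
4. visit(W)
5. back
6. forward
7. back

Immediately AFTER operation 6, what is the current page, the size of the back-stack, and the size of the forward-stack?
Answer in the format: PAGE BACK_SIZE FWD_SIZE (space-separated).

After 1 (visit(Y)): cur=Y back=1 fwd=0
After 2 (visit(D)): cur=D back=2 fwd=0
After 3 (visit(T)): cur=T back=3 fwd=0
After 4 (visit(W)): cur=W back=4 fwd=0
After 5 (back): cur=T back=3 fwd=1
After 6 (forward): cur=W back=4 fwd=0

W 4 0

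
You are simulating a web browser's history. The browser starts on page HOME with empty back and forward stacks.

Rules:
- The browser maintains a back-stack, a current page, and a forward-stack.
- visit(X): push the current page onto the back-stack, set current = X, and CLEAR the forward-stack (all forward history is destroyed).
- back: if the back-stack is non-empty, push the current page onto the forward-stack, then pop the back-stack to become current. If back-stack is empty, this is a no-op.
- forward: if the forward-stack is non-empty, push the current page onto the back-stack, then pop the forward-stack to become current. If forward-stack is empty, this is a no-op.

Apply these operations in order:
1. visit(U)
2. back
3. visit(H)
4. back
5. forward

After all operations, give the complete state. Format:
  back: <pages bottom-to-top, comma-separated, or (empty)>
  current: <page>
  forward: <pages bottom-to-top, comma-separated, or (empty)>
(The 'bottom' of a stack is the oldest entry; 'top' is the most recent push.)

Answer: back: HOME
current: H
forward: (empty)

Derivation:
After 1 (visit(U)): cur=U back=1 fwd=0
After 2 (back): cur=HOME back=0 fwd=1
After 3 (visit(H)): cur=H back=1 fwd=0
After 4 (back): cur=HOME back=0 fwd=1
After 5 (forward): cur=H back=1 fwd=0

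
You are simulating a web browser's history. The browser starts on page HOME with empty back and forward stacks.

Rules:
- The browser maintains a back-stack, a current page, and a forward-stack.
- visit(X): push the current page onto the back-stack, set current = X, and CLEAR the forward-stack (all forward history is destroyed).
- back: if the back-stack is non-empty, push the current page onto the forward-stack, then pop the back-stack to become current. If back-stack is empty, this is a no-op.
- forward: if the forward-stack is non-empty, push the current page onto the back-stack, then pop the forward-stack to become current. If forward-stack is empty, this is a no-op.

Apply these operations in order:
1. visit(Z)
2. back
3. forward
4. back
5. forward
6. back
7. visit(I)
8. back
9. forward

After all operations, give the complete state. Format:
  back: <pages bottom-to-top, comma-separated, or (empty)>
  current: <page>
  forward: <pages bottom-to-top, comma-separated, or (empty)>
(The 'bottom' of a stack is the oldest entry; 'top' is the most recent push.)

After 1 (visit(Z)): cur=Z back=1 fwd=0
After 2 (back): cur=HOME back=0 fwd=1
After 3 (forward): cur=Z back=1 fwd=0
After 4 (back): cur=HOME back=0 fwd=1
After 5 (forward): cur=Z back=1 fwd=0
After 6 (back): cur=HOME back=0 fwd=1
After 7 (visit(I)): cur=I back=1 fwd=0
After 8 (back): cur=HOME back=0 fwd=1
After 9 (forward): cur=I back=1 fwd=0

Answer: back: HOME
current: I
forward: (empty)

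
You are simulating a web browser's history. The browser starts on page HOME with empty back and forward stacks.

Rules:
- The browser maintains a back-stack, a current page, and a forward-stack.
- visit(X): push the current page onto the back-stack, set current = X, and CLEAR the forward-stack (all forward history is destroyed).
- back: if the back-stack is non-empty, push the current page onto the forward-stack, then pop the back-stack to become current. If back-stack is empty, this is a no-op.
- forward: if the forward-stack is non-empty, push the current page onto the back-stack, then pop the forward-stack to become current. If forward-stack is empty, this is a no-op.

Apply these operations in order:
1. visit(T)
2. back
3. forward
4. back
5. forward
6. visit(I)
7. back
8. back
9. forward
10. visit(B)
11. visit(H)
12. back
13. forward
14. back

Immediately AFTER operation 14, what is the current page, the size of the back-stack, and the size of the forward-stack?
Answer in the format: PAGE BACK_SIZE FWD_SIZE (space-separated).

After 1 (visit(T)): cur=T back=1 fwd=0
After 2 (back): cur=HOME back=0 fwd=1
After 3 (forward): cur=T back=1 fwd=0
After 4 (back): cur=HOME back=0 fwd=1
After 5 (forward): cur=T back=1 fwd=0
After 6 (visit(I)): cur=I back=2 fwd=0
After 7 (back): cur=T back=1 fwd=1
After 8 (back): cur=HOME back=0 fwd=2
After 9 (forward): cur=T back=1 fwd=1
After 10 (visit(B)): cur=B back=2 fwd=0
After 11 (visit(H)): cur=H back=3 fwd=0
After 12 (back): cur=B back=2 fwd=1
After 13 (forward): cur=H back=3 fwd=0
After 14 (back): cur=B back=2 fwd=1

B 2 1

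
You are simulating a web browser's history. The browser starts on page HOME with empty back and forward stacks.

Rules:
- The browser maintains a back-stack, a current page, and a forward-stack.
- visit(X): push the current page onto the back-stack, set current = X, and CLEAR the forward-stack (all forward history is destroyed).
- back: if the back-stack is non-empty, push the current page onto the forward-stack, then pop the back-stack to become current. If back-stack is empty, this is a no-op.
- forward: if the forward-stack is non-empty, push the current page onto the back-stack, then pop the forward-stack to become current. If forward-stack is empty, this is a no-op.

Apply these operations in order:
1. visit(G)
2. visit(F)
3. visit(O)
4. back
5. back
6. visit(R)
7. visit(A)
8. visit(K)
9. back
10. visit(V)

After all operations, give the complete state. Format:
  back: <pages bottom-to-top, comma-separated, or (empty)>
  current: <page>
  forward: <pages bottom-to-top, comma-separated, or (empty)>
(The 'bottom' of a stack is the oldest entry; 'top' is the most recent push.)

After 1 (visit(G)): cur=G back=1 fwd=0
After 2 (visit(F)): cur=F back=2 fwd=0
After 3 (visit(O)): cur=O back=3 fwd=0
After 4 (back): cur=F back=2 fwd=1
After 5 (back): cur=G back=1 fwd=2
After 6 (visit(R)): cur=R back=2 fwd=0
After 7 (visit(A)): cur=A back=3 fwd=0
After 8 (visit(K)): cur=K back=4 fwd=0
After 9 (back): cur=A back=3 fwd=1
After 10 (visit(V)): cur=V back=4 fwd=0

Answer: back: HOME,G,R,A
current: V
forward: (empty)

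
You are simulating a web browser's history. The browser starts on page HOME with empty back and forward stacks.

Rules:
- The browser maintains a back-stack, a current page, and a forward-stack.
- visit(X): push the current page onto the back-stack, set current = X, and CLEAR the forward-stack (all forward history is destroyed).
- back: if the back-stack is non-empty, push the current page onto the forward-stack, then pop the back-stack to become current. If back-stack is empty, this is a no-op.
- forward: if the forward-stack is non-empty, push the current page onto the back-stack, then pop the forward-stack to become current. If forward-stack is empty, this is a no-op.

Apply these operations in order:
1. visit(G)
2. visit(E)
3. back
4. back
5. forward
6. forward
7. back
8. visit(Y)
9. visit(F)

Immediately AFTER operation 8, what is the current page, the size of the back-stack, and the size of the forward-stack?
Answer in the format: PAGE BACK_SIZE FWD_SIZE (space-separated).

After 1 (visit(G)): cur=G back=1 fwd=0
After 2 (visit(E)): cur=E back=2 fwd=0
After 3 (back): cur=G back=1 fwd=1
After 4 (back): cur=HOME back=0 fwd=2
After 5 (forward): cur=G back=1 fwd=1
After 6 (forward): cur=E back=2 fwd=0
After 7 (back): cur=G back=1 fwd=1
After 8 (visit(Y)): cur=Y back=2 fwd=0

Y 2 0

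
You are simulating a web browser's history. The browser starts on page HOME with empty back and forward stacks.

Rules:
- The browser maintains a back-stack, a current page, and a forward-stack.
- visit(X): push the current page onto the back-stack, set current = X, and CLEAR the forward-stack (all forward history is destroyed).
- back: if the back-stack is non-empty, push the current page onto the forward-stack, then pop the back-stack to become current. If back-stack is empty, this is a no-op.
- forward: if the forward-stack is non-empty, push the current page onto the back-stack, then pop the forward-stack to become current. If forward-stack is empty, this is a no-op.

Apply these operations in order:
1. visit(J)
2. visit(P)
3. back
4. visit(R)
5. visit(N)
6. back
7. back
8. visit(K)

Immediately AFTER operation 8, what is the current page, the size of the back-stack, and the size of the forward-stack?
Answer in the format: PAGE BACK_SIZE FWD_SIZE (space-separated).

After 1 (visit(J)): cur=J back=1 fwd=0
After 2 (visit(P)): cur=P back=2 fwd=0
After 3 (back): cur=J back=1 fwd=1
After 4 (visit(R)): cur=R back=2 fwd=0
After 5 (visit(N)): cur=N back=3 fwd=0
After 6 (back): cur=R back=2 fwd=1
After 7 (back): cur=J back=1 fwd=2
After 8 (visit(K)): cur=K back=2 fwd=0

K 2 0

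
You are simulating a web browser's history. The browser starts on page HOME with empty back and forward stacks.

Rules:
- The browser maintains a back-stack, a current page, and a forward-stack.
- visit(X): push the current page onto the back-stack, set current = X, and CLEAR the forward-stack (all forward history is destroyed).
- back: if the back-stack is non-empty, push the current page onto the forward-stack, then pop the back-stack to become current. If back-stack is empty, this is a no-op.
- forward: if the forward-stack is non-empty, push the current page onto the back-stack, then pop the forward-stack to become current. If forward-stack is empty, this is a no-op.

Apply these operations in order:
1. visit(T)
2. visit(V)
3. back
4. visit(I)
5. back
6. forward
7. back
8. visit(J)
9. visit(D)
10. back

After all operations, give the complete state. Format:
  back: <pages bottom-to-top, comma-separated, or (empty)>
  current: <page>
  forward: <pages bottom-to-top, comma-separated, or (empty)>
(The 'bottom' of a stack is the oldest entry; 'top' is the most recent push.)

Answer: back: HOME,T
current: J
forward: D

Derivation:
After 1 (visit(T)): cur=T back=1 fwd=0
After 2 (visit(V)): cur=V back=2 fwd=0
After 3 (back): cur=T back=1 fwd=1
After 4 (visit(I)): cur=I back=2 fwd=0
After 5 (back): cur=T back=1 fwd=1
After 6 (forward): cur=I back=2 fwd=0
After 7 (back): cur=T back=1 fwd=1
After 8 (visit(J)): cur=J back=2 fwd=0
After 9 (visit(D)): cur=D back=3 fwd=0
After 10 (back): cur=J back=2 fwd=1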